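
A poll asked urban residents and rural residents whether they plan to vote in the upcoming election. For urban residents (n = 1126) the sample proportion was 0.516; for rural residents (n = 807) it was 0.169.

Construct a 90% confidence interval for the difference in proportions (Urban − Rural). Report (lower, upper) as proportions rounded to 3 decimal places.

SE₁ = √(p̂₁(1−p̂₁)/n₁) = √(0.5160·0.4840/1126) = 0.01489; SE₂ = √(0.1690·0.8310/807) = 0.01319.
Independent samples: SE of the difference = √(SE₁² + SE₂²) = √(0.0002217121 + 0.0001739761) = 0.01989.
z* for 90% confidence is 1.645, so the margin of error is 1.645 × 0.01989 = 0.03272.
Point estimate p̂₁ − p̂₂ = 0.5160 − 0.1690 = 0.3470.
0.3470 ± 0.03272 → (0.314, 0.380).

(0.314, 0.380)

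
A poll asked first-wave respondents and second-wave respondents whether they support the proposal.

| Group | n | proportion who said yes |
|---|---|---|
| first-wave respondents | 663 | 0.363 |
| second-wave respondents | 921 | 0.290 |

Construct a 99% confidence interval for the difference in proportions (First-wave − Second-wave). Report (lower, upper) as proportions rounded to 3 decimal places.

Each SE is √(p̂(1−p̂)/n): √(0.3630·0.6370/663) = 0.01868 and √(0.2900·0.7100/921) = 0.01495.
SE(p̂₁ − p̂₂) = √(SE₁² + SE₂²) = √(0.0003489424 + 0.0002235025) = 0.02393, since the two samples are independent.
At 99% confidence z* = 2.576; margin = 2.576 × 0.02393 = 0.06164.
The difference is 0.3630 − 0.2900 = 0.0730, so the interval is 0.0730 ± 0.06164 = (0.011, 0.135).

(0.011, 0.135)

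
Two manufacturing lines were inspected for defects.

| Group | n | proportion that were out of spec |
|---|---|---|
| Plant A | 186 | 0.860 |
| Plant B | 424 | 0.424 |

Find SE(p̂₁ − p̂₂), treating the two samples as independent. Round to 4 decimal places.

0.0350

Each SE is √(p̂(1−p̂)/n): √(0.8600·0.1400/186) = 0.02544 and √(0.4240·0.5760/424) = 0.02400.
SE(p̂₁ − p̂₂) = √(SE₁² + SE₂²) = √(0.0006471936 + 0.000576) = 0.03497, since the two samples are independent.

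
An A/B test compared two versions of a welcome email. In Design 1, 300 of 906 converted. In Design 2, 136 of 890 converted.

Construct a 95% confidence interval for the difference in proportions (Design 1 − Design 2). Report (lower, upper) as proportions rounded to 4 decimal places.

p̂₁ = 300/906 = 0.3311 and p̂₂ = 136/890 = 0.1528.
SE₁ = √(p̂₁(1−p̂₁)/n₁) = √(0.3311·0.6689/906) = 0.01563; SE₂ = √(0.1528·0.8472/890) = 0.01206.
Independent samples: SE of the difference = √(SE₁² + SE₂²) = √(0.0002442969 + 0.0001454436) = 0.01974.
z* for 95% confidence is 1.960, so the margin of error is 1.960 × 0.01974 = 0.03869.
Point estimate p̂₁ − p̂₂ = 0.3311 − 0.1528 = 0.1783.
0.1783 ± 0.03869 → (0.1396, 0.2170).

(0.1396, 0.2170)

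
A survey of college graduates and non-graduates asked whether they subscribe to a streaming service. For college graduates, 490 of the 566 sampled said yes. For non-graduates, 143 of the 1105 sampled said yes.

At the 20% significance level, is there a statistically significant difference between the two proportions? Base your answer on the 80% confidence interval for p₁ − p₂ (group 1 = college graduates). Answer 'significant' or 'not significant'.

First, p̂₁ = 490/566 = 0.8657; p̂₂ = 143/1105 = 0.1294.
The two standard errors are √(0.8657×0.1343/566) = 0.01433 and √(0.1294×0.8706/1105) = 0.01010.
Because the samples are independent, SE_diff = √(0.01433² + 0.01010²) = 0.01753.
Using z* = 1.282 for 80%, ME = 1.282 × 0.01753 = 0.02247.
p̂₁ − p̂₂ = 0.7363; interval 0.7363 ± 0.02247 gives (0.71383, 0.75877).
The interval (0.71383, 0.75877) does not contain 0, so the difference is significant.

significant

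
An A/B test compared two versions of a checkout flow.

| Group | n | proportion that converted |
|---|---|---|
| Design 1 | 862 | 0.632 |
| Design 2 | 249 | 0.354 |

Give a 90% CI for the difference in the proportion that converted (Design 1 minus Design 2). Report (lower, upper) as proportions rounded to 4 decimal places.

(0.2213, 0.3347)

SE₁ = √(p̂₁(1−p̂₁)/n₁) = √(0.6320·0.3680/862) = 0.01643; SE₂ = √(0.3540·0.6460/249) = 0.03031.
Independent samples: SE of the difference = √(SE₁² + SE₂²) = √(0.0002699449 + 0.0009186961) = 0.03448.
z* for 90% confidence is 1.645, so the margin of error is 1.645 × 0.03448 = 0.05672.
Point estimate p̂₁ − p̂₂ = 0.6320 − 0.3540 = 0.2780.
0.2780 ± 0.05672 → (0.2213, 0.3347).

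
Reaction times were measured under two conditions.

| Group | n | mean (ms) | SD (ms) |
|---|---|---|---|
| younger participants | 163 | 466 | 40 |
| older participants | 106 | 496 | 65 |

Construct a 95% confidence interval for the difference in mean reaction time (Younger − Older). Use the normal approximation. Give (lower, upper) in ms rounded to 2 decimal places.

Per-group SEs: s₁/√n₁ = 40/√163 = 3.1330, s₂/√n₂ = 65/√106 = 6.3134.
Unpooled SE of the difference: √(9.815689 + 39.85901956) = 7.0480.
Margin of error = z* · SE = 1.960 × 7.0480 = 13.8141.
x̄₁ − x̄₂ = 466 − 496 = -30.0000.
CI: -30.0000 ± 13.8141 = (-43.81, -16.19).

(-43.81, -16.19)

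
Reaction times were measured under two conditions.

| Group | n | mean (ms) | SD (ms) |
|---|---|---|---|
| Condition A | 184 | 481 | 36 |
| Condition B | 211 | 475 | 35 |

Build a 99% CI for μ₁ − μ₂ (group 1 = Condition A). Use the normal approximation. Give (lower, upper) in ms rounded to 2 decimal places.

SE₁ = s₁/√n₁ = 36/√184 = 2.6540; SE₂ = 35/√211 = 2.4095.
Independent samples, unequal variances: SE_diff = √(SE₁² + SE₂²) = √(7.043716 + 5.80569025) = 3.5846.
z* = 2.576, so margin of error = 2.576 × 3.5846 = 9.2339.
Difference in means = 481 − 475 = 6.0000.
6.0000 ± 9.2339 → (-3.23, 15.23).

(-3.23, 15.23)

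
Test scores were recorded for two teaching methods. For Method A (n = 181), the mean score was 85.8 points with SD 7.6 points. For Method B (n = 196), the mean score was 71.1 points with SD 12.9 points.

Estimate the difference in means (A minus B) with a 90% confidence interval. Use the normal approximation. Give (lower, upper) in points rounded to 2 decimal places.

(12.92, 16.48)

Standard errors of each mean: 7.6/√181 = 0.5649 and 12.9/√196 = 0.9214.
SE(x̄₁ − x̄₂) = √(0.5649² + 0.9214²) = 1.0808 for independent samples with unequal variances.
With z* = 1.645, the margin is 1.645 × 1.0808 = 1.7779.
x̄₁ − x̄₂ = 85.8 − 71.1 = 14.7000; the interval is 14.7000 ± 1.7779 = (12.92, 16.48).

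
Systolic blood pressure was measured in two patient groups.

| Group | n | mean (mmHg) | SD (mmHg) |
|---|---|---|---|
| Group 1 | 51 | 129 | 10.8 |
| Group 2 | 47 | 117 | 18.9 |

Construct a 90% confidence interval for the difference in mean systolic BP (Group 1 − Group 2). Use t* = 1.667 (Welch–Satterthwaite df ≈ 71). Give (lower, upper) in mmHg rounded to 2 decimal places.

(6.76, 17.24)

SE₁ = s₁/√n₁ = 10.8/√51 = 1.5123; SE₂ = 18.9/√47 = 2.7568.
Independent samples, unequal variances: SE_diff = √(SE₁² + SE₂²) = √(2.28705129 + 7.59994624) = 3.1444.
t* = 1.667, so margin of error = 1.667 × 3.1444 = 5.2417.
Difference in means = 129 − 117 = 12.0000.
12.0000 ± 5.2417 → (6.76, 17.24).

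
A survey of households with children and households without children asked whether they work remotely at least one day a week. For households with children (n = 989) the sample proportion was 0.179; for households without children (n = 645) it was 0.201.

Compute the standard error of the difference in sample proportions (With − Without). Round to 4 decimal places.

0.0199

SE₁ = √(p̂₁(1−p̂₁)/n₁) = √(0.1790·0.8210/989) = 0.01219; SE₂ = √(0.2010·0.7990/645) = 0.01578.
Independent samples: SE of the difference = √(SE₁² + SE₂²) = √(0.0001485961 + 0.0002490084) = 0.01994.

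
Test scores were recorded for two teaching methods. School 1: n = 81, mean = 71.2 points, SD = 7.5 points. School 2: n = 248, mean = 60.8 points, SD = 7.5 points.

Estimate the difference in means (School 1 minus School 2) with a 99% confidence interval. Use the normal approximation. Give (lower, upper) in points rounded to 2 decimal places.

(7.93, 12.87)

Per-group SEs: s₁/√n₁ = 7.5/√81 = 0.8333, s₂/√n₂ = 7.5/√248 = 0.4763.
Unpooled SE of the difference: √(0.69438889 + 0.22686169) = 0.9598.
Margin of error = z* · SE = 2.576 × 0.9598 = 2.4724.
x̄₁ − x̄₂ = 71.2 − 60.8 = 10.4000.
CI: 10.4000 ± 2.4724 = (7.93, 12.87).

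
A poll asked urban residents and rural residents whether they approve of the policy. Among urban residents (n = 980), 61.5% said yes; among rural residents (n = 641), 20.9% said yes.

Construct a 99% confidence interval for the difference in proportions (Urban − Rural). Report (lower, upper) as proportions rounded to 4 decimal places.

(0.3484, 0.4636)

Each SE is √(p̂(1−p̂)/n): √(0.6150·0.3850/980) = 0.01554 and √(0.2090·0.7910/641) = 0.01606.
SE(p̂₁ − p̂₂) = √(SE₁² + SE₂²) = √(0.0002414916 + 0.0002579236) = 0.02235, since the two samples are independent.
At 99% confidence z* = 2.576; margin = 2.576 × 0.02235 = 0.05757.
The difference is 0.6150 − 0.2090 = 0.4060, so the interval is 0.4060 ± 0.05757 = (0.3484, 0.4636).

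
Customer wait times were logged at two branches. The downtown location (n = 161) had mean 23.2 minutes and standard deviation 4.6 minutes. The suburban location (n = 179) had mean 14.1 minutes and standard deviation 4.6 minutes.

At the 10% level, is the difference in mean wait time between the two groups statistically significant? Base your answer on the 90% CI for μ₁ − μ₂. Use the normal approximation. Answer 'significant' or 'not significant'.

Per-group SEs: s₁/√n₁ = 4.6/√161 = 0.3625, s₂/√n₂ = 4.6/√179 = 0.3438.
Unpooled SE of the difference: √(0.13140625 + 0.11819844) = 0.4996.
Margin of error = z* · SE = 1.645 × 0.4996 = 0.8218.
x̄₁ − x̄₂ = 23.2 − 14.1 = 9.1000.
CI: 9.1000 ± 0.8218 = (8.2782, 9.9218).
The interval (8.2782, 9.9218) does not contain 0, so the difference is significant.

significant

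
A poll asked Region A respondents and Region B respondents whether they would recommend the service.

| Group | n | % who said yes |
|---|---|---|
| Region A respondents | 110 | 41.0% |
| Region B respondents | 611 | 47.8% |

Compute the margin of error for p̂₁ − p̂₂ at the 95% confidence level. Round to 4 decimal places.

The two standard errors are √(0.4100×0.5900/110) = 0.04689 and √(0.4780×0.5220/611) = 0.02021.
Because the samples are independent, SE_diff = √(0.04689² + 0.02021²) = 0.05106.
Using z* = 1.960 for 95%, ME = 1.960 × 0.05106 = 0.10008.

0.1001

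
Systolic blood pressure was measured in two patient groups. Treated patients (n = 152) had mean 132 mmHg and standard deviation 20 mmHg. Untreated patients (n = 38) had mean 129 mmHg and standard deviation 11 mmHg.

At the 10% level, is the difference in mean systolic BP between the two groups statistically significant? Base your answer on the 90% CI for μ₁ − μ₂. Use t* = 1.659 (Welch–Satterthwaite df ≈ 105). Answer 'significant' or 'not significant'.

not significant

SE₁ = s₁/√n₁ = 20/√152 = 1.6222; SE₂ = 11/√38 = 1.7844.
Independent samples, unequal variances: SE_diff = √(SE₁² + SE₂²) = √(2.63153284 + 3.18408336) = 2.4116.
t* = 1.659, so margin of error = 1.659 × 2.4116 = 4.0008.
Difference in means = 132 − 129 = 3.0000.
3.0000 ± 4.0008 → (-1.0008, 7.0008).
The interval (-1.0008, 7.0008) contains 0, so the difference is not significant.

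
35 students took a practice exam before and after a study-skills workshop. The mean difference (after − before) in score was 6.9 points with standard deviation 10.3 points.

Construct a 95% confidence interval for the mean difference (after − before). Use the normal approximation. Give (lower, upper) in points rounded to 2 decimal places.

(3.49, 10.31)

This is a matched-pairs design, so SE = s_d/√n = 10.3/√35 = 1.7410.
Margin = 1.960 × 1.7410 = 3.4124; the interval is 6.9 ± 3.4124 = (3.49, 10.31).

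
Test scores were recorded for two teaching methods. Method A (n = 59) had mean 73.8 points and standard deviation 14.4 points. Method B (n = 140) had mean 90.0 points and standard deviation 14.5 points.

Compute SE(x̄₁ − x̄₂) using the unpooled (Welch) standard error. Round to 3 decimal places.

2.240

SE₁ = s₁/√n₁ = 14.4/√59 = 1.8747; SE₂ = 14.5/√140 = 1.2255.
Independent samples, unequal variances: SE_diff = √(SE₁² + SE₂²) = √(3.51450009 + 1.50185025) = 2.2397.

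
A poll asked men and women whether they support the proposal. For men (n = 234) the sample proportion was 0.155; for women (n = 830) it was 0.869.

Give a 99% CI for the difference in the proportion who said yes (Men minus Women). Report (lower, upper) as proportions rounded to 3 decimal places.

The two standard errors are √(0.1550×0.8450/234) = 0.02366 and √(0.8690×0.1310/830) = 0.01171.
Because the samples are independent, SE_diff = √(0.02366² + 0.01171²) = 0.02640.
Using z* = 2.576 for 99%, ME = 2.576 × 0.02640 = 0.06801.
p̂₁ − p̂₂ = -0.7140; interval -0.7140 ± 0.06801 gives (-0.782, -0.646).

(-0.782, -0.646)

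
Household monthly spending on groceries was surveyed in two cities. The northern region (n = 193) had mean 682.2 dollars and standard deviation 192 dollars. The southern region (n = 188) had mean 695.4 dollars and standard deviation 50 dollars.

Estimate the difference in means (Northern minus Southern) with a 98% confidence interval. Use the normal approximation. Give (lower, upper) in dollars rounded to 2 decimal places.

SE₁ = s₁/√n₁ = 192/√193 = 13.8205; SE₂ = 50/√188 = 3.6466.
Independent samples, unequal variances: SE_diff = √(SE₁² + SE₂²) = √(191.00622025 + 13.29769156) = 14.2935.
z* = 2.326, so margin of error = 2.326 × 14.2935 = 33.2467.
Difference in means = 682.2 − 695.4 = -13.2000.
-13.2000 ± 33.2467 → (-46.45, 20.05).

(-46.45, 20.05)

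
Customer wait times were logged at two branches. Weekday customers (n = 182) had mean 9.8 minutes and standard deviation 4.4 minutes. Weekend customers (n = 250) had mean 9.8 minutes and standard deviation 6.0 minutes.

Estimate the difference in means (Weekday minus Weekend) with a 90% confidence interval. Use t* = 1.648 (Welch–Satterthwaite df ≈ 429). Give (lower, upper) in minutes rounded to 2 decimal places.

(-0.82, 0.82)

SE₁ = s₁/√n₁ = 4.4/√182 = 0.3261; SE₂ = 6.0/√250 = 0.3795.
Independent samples, unequal variances: SE_diff = √(SE₁² + SE₂²) = √(0.10634121 + 0.14402025) = 0.5004.
t* = 1.648, so margin of error = 1.648 × 0.5004 = 0.8247.
Difference in means = 9.8 − 9.8 = 0.0000.
0.0000 ± 0.8247 → (-0.82, 0.82).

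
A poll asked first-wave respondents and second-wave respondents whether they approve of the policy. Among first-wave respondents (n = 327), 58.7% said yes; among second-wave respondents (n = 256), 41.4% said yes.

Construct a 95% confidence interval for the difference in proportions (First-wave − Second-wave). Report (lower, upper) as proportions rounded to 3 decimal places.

(0.092, 0.254)

SE₁ = √(p̂₁(1−p̂₁)/n₁) = √(0.5870·0.4130/327) = 0.02723; SE₂ = √(0.4140·0.5860/256) = 0.03078.
Independent samples: SE of the difference = √(SE₁² + SE₂²) = √(0.0007414729 + 0.0009474084) = 0.04110.
z* for 95% confidence is 1.960, so the margin of error is 1.960 × 0.04110 = 0.08056.
Point estimate p̂₁ − p̂₂ = 0.5870 − 0.4140 = 0.1730.
0.1730 ± 0.08056 → (0.092, 0.254).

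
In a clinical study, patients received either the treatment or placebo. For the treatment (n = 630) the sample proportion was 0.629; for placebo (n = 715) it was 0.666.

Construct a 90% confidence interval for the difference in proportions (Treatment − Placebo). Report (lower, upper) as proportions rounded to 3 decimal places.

SE₁ = √(p̂₁(1−p̂₁)/n₁) = √(0.6290·0.3710/630) = 0.01925; SE₂ = √(0.6660·0.3340/715) = 0.01764.
Independent samples: SE of the difference = √(SE₁² + SE₂²) = √(0.0003705625 + 0.0003111696) = 0.02611.
z* for 90% confidence is 1.645, so the margin of error is 1.645 × 0.02611 = 0.04295.
Point estimate p̂₁ − p̂₂ = 0.6290 − 0.6660 = -0.0370.
-0.0370 ± 0.04295 → (-0.080, 0.006).

(-0.080, 0.006)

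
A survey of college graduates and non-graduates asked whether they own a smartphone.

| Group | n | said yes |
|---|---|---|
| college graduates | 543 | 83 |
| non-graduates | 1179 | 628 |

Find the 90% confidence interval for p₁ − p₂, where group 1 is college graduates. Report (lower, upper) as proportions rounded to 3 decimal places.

(-0.415, -0.345)

First, p̂₁ = 83/543 = 0.1529; p̂₂ = 628/1179 = 0.5327.
The two standard errors are √(0.1529×0.8471/543) = 0.01544 and √(0.5327×0.4673/1179) = 0.01453.
Because the samples are independent, SE_diff = √(0.01544² + 0.01453²) = 0.02120.
Using z* = 1.645 for 90%, ME = 1.645 × 0.02120 = 0.03487.
p̂₁ − p̂₂ = -0.3798; interval -0.3798 ± 0.03487 gives (-0.415, -0.345).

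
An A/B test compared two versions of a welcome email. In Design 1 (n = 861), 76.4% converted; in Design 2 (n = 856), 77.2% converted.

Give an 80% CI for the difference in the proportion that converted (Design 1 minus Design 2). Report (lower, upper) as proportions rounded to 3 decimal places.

(-0.034, 0.018)

The two standard errors are √(0.7640×0.2360/861) = 0.01447 and √(0.7720×0.2280/856) = 0.01434.
Because the samples are independent, SE_diff = √(0.01447² + 0.01434²) = 0.02037.
Using z* = 1.282 for 80%, ME = 1.282 × 0.02037 = 0.02611.
p̂₁ − p̂₂ = -0.0080; interval -0.0080 ± 0.02611 gives (-0.034, 0.018).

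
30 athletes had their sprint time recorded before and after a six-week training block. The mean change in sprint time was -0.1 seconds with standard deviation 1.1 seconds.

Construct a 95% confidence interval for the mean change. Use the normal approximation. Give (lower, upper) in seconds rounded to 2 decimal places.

(-0.49, 0.29)

This is a matched-pairs design, so SE = s_d/√n = 1.1/√30 = 0.2008.
Margin = 1.960 × 0.2008 = 0.3936; the interval is -0.1 ± 0.3936 = (-0.49, 0.29).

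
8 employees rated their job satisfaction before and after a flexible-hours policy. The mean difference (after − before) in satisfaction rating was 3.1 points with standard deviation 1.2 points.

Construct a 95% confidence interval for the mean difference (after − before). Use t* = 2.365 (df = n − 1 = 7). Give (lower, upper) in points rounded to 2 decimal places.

(2.10, 4.10)

This is a matched-pairs design, so SE = s_d/√n = 1.2/√8 = 0.4243.
Margin = 2.365 × 0.4243 = 1.0035; the interval is 3.1 ± 1.0035 = (2.10, 4.10).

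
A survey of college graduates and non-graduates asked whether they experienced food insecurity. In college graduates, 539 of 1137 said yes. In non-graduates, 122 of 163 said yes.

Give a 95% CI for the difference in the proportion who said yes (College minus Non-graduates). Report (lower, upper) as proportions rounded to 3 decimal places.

Sample proportions: 539/1137 = 0.4741, 122/163 = 0.7485.
Each SE is √(p̂(1−p̂)/n): √(0.4741·0.5259/1137) = 0.01481 and √(0.7485·0.2515/163) = 0.03398.
SE(p̂₁ − p̂₂) = √(SE₁² + SE₂²) = √(0.0002193361 + 0.0011546404) = 0.03707, since the two samples are independent.
At 95% confidence z* = 1.960; margin = 1.960 × 0.03707 = 0.07266.
The difference is 0.4741 − 0.7485 = -0.2744, so the interval is -0.2744 ± 0.07266 = (-0.347, -0.202).

(-0.347, -0.202)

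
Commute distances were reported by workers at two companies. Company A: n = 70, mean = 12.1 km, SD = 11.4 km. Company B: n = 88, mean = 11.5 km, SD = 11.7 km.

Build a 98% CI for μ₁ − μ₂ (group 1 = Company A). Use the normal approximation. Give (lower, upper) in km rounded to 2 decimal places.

Standard errors of each mean: 11.4/√70 = 1.3626 and 11.7/√88 = 1.2472.
SE(x̄₁ − x̄₂) = √(1.3626² + 1.2472²) = 1.8472 for independent samples with unequal variances.
With z* = 2.326, the margin is 2.326 × 1.8472 = 4.2966.
x̄₁ − x̄₂ = 12.1 − 11.5 = 0.6000; the interval is 0.6000 ± 4.2966 = (-3.70, 4.90).

(-3.70, 4.90)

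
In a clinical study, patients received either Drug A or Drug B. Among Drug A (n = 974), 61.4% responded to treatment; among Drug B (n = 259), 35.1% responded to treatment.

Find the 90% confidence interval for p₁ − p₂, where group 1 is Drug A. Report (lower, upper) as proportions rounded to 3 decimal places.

(0.208, 0.318)

The two standard errors are √(0.6140×0.3860/974) = 0.01560 and √(0.3510×0.6490/259) = 0.02966.
Because the samples are independent, SE_diff = √(0.01560² + 0.02966²) = 0.03351.
Using z* = 1.645 for 90%, ME = 1.645 × 0.03351 = 0.05512.
p̂₁ − p̂₂ = 0.2630; interval 0.2630 ± 0.05512 gives (0.208, 0.318).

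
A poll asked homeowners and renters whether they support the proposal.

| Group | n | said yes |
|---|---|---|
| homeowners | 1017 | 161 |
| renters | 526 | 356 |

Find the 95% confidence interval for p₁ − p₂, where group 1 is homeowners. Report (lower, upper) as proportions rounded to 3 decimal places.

(-0.564, -0.473)

Sample proportions: 161/1017 = 0.1583, 356/526 = 0.6768.
Each SE is √(p̂(1−p̂)/n): √(0.1583·0.8417/1017) = 0.01145 and √(0.6768·0.3232/526) = 0.02039.
SE(p̂₁ − p̂₂) = √(SE₁² + SE₂²) = √(0.0001311025 + 0.0004157521) = 0.02338, since the two samples are independent.
At 95% confidence z* = 1.960; margin = 1.960 × 0.02338 = 0.04582.
The difference is 0.1583 − 0.6768 = -0.5185, so the interval is -0.5185 ± 0.04582 = (-0.564, -0.473).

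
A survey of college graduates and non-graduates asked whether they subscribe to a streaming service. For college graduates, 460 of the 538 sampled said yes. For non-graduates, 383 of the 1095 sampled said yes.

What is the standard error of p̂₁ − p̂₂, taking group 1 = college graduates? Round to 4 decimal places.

0.0209

p̂₁ = 460/538 = 0.8550 and p̂₂ = 383/1095 = 0.3498.
SE₁ = √(p̂₁(1−p̂₁)/n₁) = √(0.8550·0.1450/538) = 0.01518; SE₂ = √(0.3498·0.6502/1095) = 0.01441.
Independent samples: SE of the difference = √(SE₁² + SE₂²) = √(0.0002304324 + 0.0002076481) = 0.02093.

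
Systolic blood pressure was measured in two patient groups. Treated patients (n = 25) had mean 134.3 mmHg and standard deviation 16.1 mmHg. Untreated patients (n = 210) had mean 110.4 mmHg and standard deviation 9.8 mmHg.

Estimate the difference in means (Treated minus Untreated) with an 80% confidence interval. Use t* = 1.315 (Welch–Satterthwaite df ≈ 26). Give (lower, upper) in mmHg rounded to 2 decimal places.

Standard errors of each mean: 16.1/√25 = 3.2200 and 9.8/√210 = 0.6763.
SE(x̄₁ − x̄₂) = √(3.2200² + 0.6763²) = 3.2903 for independent samples with unequal variances.
With t* = 1.315, the margin is 1.315 × 3.2903 = 4.3267.
x̄₁ − x̄₂ = 134.3 − 110.4 = 23.9000; the interval is 23.9000 ± 4.3267 = (19.57, 28.23).

(19.57, 28.23)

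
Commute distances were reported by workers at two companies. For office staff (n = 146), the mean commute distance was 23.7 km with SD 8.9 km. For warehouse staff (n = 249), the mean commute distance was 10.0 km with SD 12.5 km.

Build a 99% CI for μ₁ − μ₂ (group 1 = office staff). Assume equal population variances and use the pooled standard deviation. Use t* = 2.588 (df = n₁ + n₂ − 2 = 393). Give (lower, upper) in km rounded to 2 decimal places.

(10.65, 16.75)

s_p = √[((n₁−1)s₁² + (n₂−1)s₂²)/(n₁+n₂−2)] = √[(145·8.9² + 248·12.5²)/393] = 11.3060.
SE = 11.3060·√(1/146 + 1/249) = 1.1785.
With t* = 2.588, margin = 2.588 × 1.1785 = 3.0500.
x̄₁ − x̄₂ = 23.7 − 10.0 = 13.7000; interval 13.7000 ± 3.0500 = (10.65, 16.75).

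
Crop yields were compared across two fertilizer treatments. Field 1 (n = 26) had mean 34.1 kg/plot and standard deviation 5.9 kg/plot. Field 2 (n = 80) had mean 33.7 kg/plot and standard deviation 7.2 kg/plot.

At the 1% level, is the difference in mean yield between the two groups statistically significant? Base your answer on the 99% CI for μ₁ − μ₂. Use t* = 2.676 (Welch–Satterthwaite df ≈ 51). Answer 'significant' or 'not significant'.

not significant

SE₁ = s₁/√n₁ = 5.9/√26 = 1.1571; SE₂ = 7.2/√80 = 0.8050.
Independent samples, unequal variances: SE_diff = √(SE₁² + SE₂²) = √(1.33888041 + 0.648025) = 1.4096.
t* = 2.676, so margin of error = 2.676 × 1.4096 = 3.7721.
Difference in means = 34.1 − 33.7 = 0.4000.
0.4000 ± 3.7721 → (-3.3721, 4.1721).
The interval (-3.3721, 4.1721) contains 0, so the difference is not significant.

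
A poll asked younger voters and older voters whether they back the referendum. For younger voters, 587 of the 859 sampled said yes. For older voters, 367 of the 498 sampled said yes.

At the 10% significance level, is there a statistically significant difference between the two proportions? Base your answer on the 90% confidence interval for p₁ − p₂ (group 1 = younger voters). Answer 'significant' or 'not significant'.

significant

Sample proportions: 587/859 = 0.6834, 367/498 = 0.7369.
Each SE is √(p̂(1−p̂)/n): √(0.6834·0.3166/859) = 0.01587 and √(0.7369·0.2631/498) = 0.01973.
SE(p̂₁ − p̂₂) = √(SE₁² + SE₂²) = √(0.0002518569 + 0.0003892729) = 0.02532, since the two samples are independent.
At 90% confidence z* = 1.645; margin = 1.645 × 0.02532 = 0.04165.
The difference is 0.6834 − 0.7369 = -0.0535, so the interval is -0.0535 ± 0.04165 = (-0.09515, -0.01185).
The interval (-0.09515, -0.01185) does not contain 0, so the difference is significant.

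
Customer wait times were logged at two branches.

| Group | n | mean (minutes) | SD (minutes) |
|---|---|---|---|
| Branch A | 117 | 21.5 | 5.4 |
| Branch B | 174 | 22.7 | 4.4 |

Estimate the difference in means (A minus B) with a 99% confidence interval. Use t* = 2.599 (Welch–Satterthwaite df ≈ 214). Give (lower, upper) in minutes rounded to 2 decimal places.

(-2.76, 0.36)

SE₁ = s₁/√n₁ = 5.4/√117 = 0.4992; SE₂ = 4.4/√174 = 0.3336.
Independent samples, unequal variances: SE_diff = √(SE₁² + SE₂²) = √(0.24920064 + 0.11128896) = 0.6004.
t* = 2.599, so margin of error = 2.599 × 0.6004 = 1.5604.
Difference in means = 21.5 − 22.7 = -1.2000.
-1.2000 ± 1.5604 → (-2.76, 0.36).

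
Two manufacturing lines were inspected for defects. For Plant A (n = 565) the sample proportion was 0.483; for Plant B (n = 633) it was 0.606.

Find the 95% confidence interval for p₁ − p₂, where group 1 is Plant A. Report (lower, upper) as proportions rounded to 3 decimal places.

Each SE is √(p̂(1−p̂)/n): √(0.4830·0.5170/565) = 0.02102 and √(0.6060·0.3940/633) = 0.01942.
SE(p̂₁ − p̂₂) = √(SE₁² + SE₂²) = √(0.0004418404 + 0.0003771364) = 0.02862, since the two samples are independent.
At 95% confidence z* = 1.960; margin = 1.960 × 0.02862 = 0.05610.
The difference is 0.4830 − 0.6060 = -0.1230, so the interval is -0.1230 ± 0.05610 = (-0.179, -0.067).

(-0.179, -0.067)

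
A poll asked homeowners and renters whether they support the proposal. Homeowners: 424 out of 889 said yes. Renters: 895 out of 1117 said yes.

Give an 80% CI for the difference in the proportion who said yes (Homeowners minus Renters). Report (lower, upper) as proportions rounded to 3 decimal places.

Sample proportions: 424/889 = 0.4769, 895/1117 = 0.8013.
Each SE is √(p̂(1−p̂)/n): √(0.4769·0.5231/889) = 0.01675 and √(0.8013·0.1987/1117) = 0.01194.
SE(p̂₁ − p̂₂) = √(SE₁² + SE₂²) = √(0.0002805625 + 0.0001425636) = 0.02057, since the two samples are independent.
At 80% confidence z* = 1.282; margin = 1.282 × 0.02057 = 0.02637.
The difference is 0.4769 − 0.8013 = -0.3244, so the interval is -0.3244 ± 0.02637 = (-0.351, -0.298).

(-0.351, -0.298)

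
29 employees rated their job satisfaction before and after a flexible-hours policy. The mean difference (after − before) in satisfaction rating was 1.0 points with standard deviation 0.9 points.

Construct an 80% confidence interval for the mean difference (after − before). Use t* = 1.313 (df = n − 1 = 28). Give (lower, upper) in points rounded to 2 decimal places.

Paired design: SE = s_d/√n = 0.9/√29 = 0.1671.
t* = 1.313; margin of error = 1.313 × 0.1671 = 0.2194.
1.0 ± 0.2194 → (0.78, 1.22).

(0.78, 1.22)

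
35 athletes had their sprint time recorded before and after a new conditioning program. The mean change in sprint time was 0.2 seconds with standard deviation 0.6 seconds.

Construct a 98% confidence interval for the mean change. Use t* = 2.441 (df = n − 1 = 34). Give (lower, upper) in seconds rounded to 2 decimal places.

This is a matched-pairs design, so SE = s_d/√n = 0.6/√35 = 0.1014.
Margin = 2.441 × 0.1014 = 0.2475; the interval is 0.2 ± 0.2475 = (-0.05, 0.45).

(-0.05, 0.45)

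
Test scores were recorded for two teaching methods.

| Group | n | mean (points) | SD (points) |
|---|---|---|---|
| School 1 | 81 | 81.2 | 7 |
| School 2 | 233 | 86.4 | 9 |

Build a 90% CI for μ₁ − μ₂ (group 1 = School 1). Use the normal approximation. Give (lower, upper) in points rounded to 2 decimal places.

(-6.81, -3.59)

SE₁ = s₁/√n₁ = 7/√81 = 0.7778; SE₂ = 9/√233 = 0.5896.
Independent samples, unequal variances: SE_diff = √(SE₁² + SE₂²) = √(0.60497284 + 0.34762816) = 0.9760.
z* = 1.645, so margin of error = 1.645 × 0.9760 = 1.6055.
Difference in means = 81.2 − 86.4 = -5.2000.
-5.2000 ± 1.6055 → (-6.81, -3.59).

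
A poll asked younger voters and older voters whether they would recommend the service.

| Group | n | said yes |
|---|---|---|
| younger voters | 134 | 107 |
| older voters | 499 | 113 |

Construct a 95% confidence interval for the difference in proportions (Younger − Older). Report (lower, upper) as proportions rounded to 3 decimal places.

(0.495, 0.649)

p̂₁ = 107/134 = 0.7985 and p̂₂ = 113/499 = 0.2265.
SE₁ = √(p̂₁(1−p̂₁)/n₁) = √(0.7985·0.2015/134) = 0.03465; SE₂ = √(0.2265·0.7735/499) = 0.01874.
Independent samples: SE of the difference = √(SE₁² + SE₂²) = √(0.0012006225 + 0.0003511876) = 0.03939.
z* for 95% confidence is 1.960, so the margin of error is 1.960 × 0.03939 = 0.07720.
Point estimate p̂₁ − p̂₂ = 0.7985 − 0.2265 = 0.5720.
0.5720 ± 0.07720 → (0.495, 0.649).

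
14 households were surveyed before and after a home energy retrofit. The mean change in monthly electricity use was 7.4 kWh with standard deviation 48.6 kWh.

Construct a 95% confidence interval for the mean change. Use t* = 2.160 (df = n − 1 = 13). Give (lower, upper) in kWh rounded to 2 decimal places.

(-20.66, 35.46)

This is a matched-pairs design, so SE = s_d/√n = 48.6/√14 = 12.9889.
Margin = 2.160 × 12.9889 = 28.0560; the interval is 7.4 ± 28.0560 = (-20.66, 35.46).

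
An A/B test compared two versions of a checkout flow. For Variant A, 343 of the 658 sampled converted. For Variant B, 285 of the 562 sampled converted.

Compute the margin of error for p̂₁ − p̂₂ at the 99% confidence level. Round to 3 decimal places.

First, p̂₁ = 343/658 = 0.5213; p̂₂ = 285/562 = 0.5071.
The two standard errors are √(0.5213×0.4787/658) = 0.01947 and √(0.5071×0.4929/562) = 0.02109.
Because the samples are independent, SE_diff = √(0.01947² + 0.02109²) = 0.02870.
Using z* = 2.576 for 99%, ME = 2.576 × 0.02870 = 0.07393.

0.074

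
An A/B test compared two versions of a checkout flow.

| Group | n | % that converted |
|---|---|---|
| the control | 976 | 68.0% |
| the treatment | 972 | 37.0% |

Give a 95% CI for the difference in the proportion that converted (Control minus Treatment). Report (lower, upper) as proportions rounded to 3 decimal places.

Each SE is √(p̂(1−p̂)/n): √(0.6800·0.3200/976) = 0.01493 and √(0.3700·0.6300/972) = 0.01549.
SE(p̂₁ − p̂₂) = √(SE₁² + SE₂²) = √(0.0002229049 + 0.0002399401) = 0.02151, since the two samples are independent.
At 95% confidence z* = 1.960; margin = 1.960 × 0.02151 = 0.04216.
The difference is 0.6800 − 0.3700 = 0.3100, so the interval is 0.3100 ± 0.04216 = (0.268, 0.352).

(0.268, 0.352)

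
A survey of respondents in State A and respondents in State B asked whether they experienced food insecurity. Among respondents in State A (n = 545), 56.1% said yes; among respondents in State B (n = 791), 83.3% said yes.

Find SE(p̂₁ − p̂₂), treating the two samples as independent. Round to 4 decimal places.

0.0251

The two standard errors are √(0.5610×0.4390/545) = 0.02126 and √(0.8330×0.1670/791) = 0.01326.
Because the samples are independent, SE_diff = √(0.02126² + 0.01326²) = 0.02506.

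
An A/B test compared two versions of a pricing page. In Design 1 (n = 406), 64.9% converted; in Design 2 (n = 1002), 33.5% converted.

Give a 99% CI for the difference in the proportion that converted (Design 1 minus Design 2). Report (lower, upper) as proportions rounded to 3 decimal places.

(0.242, 0.386)

Each SE is √(p̂(1−p̂)/n): √(0.6490·0.3510/406) = 0.02369 and √(0.3350·0.6650/1002) = 0.01491.
SE(p̂₁ − p̂₂) = √(SE₁² + SE₂²) = √(0.0005612161 + 0.0002223081) = 0.02799, since the two samples are independent.
At 99% confidence z* = 2.576; margin = 2.576 × 0.02799 = 0.07210.
The difference is 0.6490 − 0.3350 = 0.3140, so the interval is 0.3140 ± 0.07210 = (0.242, 0.386).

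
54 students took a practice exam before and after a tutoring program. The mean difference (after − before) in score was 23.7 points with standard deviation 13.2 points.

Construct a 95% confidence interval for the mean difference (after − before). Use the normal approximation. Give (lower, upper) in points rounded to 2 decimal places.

Paired design: SE = s_d/√n = 13.2/√54 = 1.7963.
z* = 1.960; margin of error = 1.960 × 1.7963 = 3.5207.
23.7 ± 3.5207 → (20.18, 27.22).

(20.18, 27.22)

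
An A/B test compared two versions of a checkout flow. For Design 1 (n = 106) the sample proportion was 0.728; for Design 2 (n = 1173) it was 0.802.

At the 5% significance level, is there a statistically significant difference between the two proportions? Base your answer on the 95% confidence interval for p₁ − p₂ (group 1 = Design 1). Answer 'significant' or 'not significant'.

not significant

SE₁ = √(p̂₁(1−p̂₁)/n₁) = √(0.7280·0.2720/106) = 0.04322; SE₂ = √(0.8020·0.1980/1173) = 0.01164.
Independent samples: SE of the difference = √(SE₁² + SE₂²) = √(0.0018679684 + 0.0001354896) = 0.04476.
z* for 95% confidence is 1.960, so the margin of error is 1.960 × 0.04476 = 0.08773.
Point estimate p̂₁ − p̂₂ = 0.7280 − 0.8020 = -0.0740.
-0.0740 ± 0.08773 → (-0.16173, 0.01373).
The interval (-0.16173, 0.01373) contains 0, so the difference is not significant.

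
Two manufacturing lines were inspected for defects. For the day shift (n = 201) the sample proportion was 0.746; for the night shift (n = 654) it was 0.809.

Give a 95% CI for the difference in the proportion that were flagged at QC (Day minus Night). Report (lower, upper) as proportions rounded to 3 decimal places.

(-0.130, 0.004)

Each SE is √(p̂(1−p̂)/n): √(0.7460·0.2540/201) = 0.03070 and √(0.8090·0.1910/654) = 0.01537.
SE(p̂₁ − p̂₂) = √(SE₁² + SE₂²) = √(0.00094249 + 0.0002362369) = 0.03433, since the two samples are independent.
At 95% confidence z* = 1.960; margin = 1.960 × 0.03433 = 0.06729.
The difference is 0.7460 − 0.8090 = -0.0630, so the interval is -0.0630 ± 0.06729 = (-0.130, 0.004).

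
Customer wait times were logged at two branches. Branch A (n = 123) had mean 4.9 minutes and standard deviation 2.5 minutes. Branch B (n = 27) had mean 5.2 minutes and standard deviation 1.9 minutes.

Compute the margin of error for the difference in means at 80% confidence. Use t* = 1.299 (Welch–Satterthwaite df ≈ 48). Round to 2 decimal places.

Standard errors of each mean: 2.5/√123 = 0.2254 and 1.9/√27 = 0.3657.
SE(x̄₁ − x̄₂) = √(0.2254² + 0.3657²) = 0.4296 for independent samples with unequal variances.
With t* = 1.299, the margin is 1.299 × 0.4296 = 0.5581.

0.56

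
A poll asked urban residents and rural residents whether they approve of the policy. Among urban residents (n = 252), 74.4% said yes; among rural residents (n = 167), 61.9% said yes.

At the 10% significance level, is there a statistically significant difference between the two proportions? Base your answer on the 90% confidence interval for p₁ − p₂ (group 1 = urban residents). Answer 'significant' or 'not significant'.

Each SE is √(p̂(1−p̂)/n): √(0.7440·0.2560/252) = 0.02749 and √(0.6190·0.3810/167) = 0.03758.
SE(p̂₁ − p̂₂) = √(SE₁² + SE₂²) = √(0.0007557001 + 0.0014122564) = 0.04656, since the two samples are independent.
At 90% confidence z* = 1.645; margin = 1.645 × 0.04656 = 0.07659.
The difference is 0.7440 − 0.6190 = 0.1250, so the interval is 0.1250 ± 0.07659 = (0.04841, 0.20159).
The interval (0.04841, 0.20159) does not contain 0, so the difference is significant.

significant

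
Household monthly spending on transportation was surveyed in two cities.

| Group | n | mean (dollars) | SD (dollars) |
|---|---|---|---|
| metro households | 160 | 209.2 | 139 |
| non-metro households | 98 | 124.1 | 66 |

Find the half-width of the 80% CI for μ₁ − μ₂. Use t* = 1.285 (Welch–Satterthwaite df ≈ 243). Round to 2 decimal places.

Per-group SEs: s₁/√n₁ = 139/√160 = 10.9889, s₂/√n₂ = 66/√98 = 6.6670.
Unpooled SE of the difference: √(120.75592321 + 44.448889) = 12.8532.
Margin of error = t* · SE = 1.285 × 12.8532 = 16.5164.

16.52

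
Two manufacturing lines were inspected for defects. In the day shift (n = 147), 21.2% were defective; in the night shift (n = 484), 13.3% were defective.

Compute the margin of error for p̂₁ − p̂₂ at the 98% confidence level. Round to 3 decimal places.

Each SE is √(p̂(1−p̂)/n): √(0.2120·0.7880/147) = 0.03371 and √(0.1330·0.8670/484) = 0.01544.
SE(p̂₁ − p̂₂) = √(SE₁² + SE₂²) = √(0.0011363641 + 0.0002383936) = 0.03708, since the two samples are independent.
At 98% confidence z* = 2.326; margin = 2.326 × 0.03708 = 0.08625.

0.086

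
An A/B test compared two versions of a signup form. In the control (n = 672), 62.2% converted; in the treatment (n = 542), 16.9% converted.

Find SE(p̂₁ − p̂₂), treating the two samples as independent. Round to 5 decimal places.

The two standard errors are √(0.6220×0.3780/672) = 0.01870 and √(0.1690×0.8310/542) = 0.01610.
Because the samples are independent, SE_diff = √(0.01870² + 0.01610²) = 0.02468.

0.02468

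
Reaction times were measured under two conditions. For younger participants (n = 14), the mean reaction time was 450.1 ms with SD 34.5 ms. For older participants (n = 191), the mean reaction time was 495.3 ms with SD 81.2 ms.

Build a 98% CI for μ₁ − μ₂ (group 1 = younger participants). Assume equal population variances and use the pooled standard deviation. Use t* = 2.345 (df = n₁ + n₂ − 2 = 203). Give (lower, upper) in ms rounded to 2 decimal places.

s_p = √[((n₁−1)s₁² + (n₂−1)s₂²)/(n₁+n₂−2)] = √[(13·34.5² + 190·81.2²)/203] = 79.0406.
SE = 79.0406·√(1/14 + 1/191) = 21.8850.
With t* = 2.345, margin = 2.345 × 21.8850 = 51.3203.
x̄₁ − x̄₂ = 450.1 − 495.3 = -45.2000; interval -45.2000 ± 51.3203 = (-96.52, 6.12).

(-96.52, 6.12)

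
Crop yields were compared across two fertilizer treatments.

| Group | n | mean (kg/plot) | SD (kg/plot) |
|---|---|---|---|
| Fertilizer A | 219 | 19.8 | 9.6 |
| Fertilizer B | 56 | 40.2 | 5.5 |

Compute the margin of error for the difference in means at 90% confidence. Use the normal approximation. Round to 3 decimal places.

1.613

Standard errors of each mean: 9.6/√219 = 0.6487 and 5.5/√56 = 0.7350.
SE(x̄₁ − x̄₂) = √(0.6487² + 0.7350²) = 0.9803 for independent samples with unequal variances.
With z* = 1.645, the margin is 1.645 × 0.9803 = 1.6126.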